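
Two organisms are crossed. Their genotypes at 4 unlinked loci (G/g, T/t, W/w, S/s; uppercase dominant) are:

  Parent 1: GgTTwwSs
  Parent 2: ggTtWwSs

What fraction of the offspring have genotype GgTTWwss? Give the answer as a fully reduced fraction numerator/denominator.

P(GgTTWwss) = 1/32

GgTTwwSs gametes: GTwS×4, GTws×4, gTwS×4, gTws×4
ggTtWwSs gametes: gTWS×2, gTWs×2, gTwS×2, gTws×2, gtWS×2, gtWs×2, gtwS×2, gtws×2
GgTTwwSs×ggTtWwSs grid (16·16=256): GgTTWwSS=8 GgTTWwSs=16 GgTTWwss=8 GgTTwwSS=8 GgTTwwSs=16 GgTTwwss=8 GgTtWwSS=8 GgTtWwSs=16 GgTtWwss=8 GgTtwwSS=8 GgTtwwSs=16 GgTtwwss=8 ggTTWwSS=8 ggTTWwSs=16 ggTTWwss=8 ggTTwwSS=8 ggTTwwSs=16 ggTTwwss=8 ggTtWwSS=8 ggTtWwSs=16 ggTtWwss=8 ggTtwwSS=8 ggTtwwSs=16 ggTtwwss=8
GgTTWwss hits 8/256; gcd=8; 8÷8/256÷8 = 1/32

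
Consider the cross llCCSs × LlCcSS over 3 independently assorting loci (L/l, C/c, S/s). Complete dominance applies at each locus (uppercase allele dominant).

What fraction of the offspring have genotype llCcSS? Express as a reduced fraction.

P(llCcSS) = 1/8

llCCSs gametes: lCS×4, lCs×4
LlCcSS gametes: LCS×2, LcS×2, lCS×2, lcS×2
llCCSs×LlCcSS grid (8·8=64): LlCCSS=8 LlCCSs=8 LlCcSS=8 LlCcSs=8 llCCSS=8 llCCSs=8 llCcSS=8 llCcSs=8
llCcSS hits 8/64; gcd=8; 8÷8/64÷8 = 1/8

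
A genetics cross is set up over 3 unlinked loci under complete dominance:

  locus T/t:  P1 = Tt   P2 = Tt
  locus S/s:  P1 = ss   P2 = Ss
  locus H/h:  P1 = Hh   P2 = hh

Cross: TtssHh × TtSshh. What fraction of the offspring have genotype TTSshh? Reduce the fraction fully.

TtssHh gametes: TsH×2, Tsh×2, tsH×2, tsh×2
TtSshh gametes: TSh×2, Tsh×2, tSh×2, tsh×2
TtssHh×TtSshh grid (8·8=64): TTSsHh=4 TTSshh=4 TTssHh=4 TTsshh=4 TtSsHh=8 TtSshh=8 TtssHh=8 Ttsshh=8 ttSsHh=4 ttSshh=4 ttssHh=4 ttsshh=4
TTSshh hits 4/64; gcd=4; 4÷4/64÷4 = 1/16

P(TTSshh) = 1/16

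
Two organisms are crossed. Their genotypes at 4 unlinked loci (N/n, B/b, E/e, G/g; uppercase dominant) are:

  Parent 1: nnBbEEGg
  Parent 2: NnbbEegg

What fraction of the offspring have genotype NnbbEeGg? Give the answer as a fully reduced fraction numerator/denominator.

nnBbEEGg gametes: nBEG×4, nBEg×4, nbEG×4, nbEg×4
NnbbEegg gametes: NbEg×4, Nbeg×4, nbEg×4, nbeg×4
nnBbEEGg×NnbbEegg grid (16·16=256): NnBbEEGg=16 NnBbEEgg=16 NnBbEeGg=16 NnBbEegg=16 NnbbEEGg=16 NnbbEEgg=16 NnbbEeGg=16 NnbbEegg=16 nnBbEEGg=16 nnBbEEgg=16 nnBbEeGg=16 nnBbEegg=16 nnbbEEGg=16 nnbbEEgg=16 nnbbEeGg=16 nnbbEegg=16
NnbbEeGg hits 16/256; gcd=16; 16÷16/256÷16 = 1/16

P(NnbbEeGg) = 1/16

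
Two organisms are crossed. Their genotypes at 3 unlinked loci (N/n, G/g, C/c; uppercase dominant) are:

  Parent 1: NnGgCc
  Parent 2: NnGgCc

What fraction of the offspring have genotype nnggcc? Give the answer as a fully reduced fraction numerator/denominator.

NnGgCc gametes: NGC×1, NGc×1, NgC×1, Ngc×1, nGC×1, nGc×1, ngC×1, ngc×1
NnGgCc gametes: NGC×1, NGc×1, NgC×1, Ngc×1, nGC×1, nGc×1, ngC×1, ngc×1
NnGgCc×NnGgCc grid (8·8=64): NNGGCC=1 NNGGCc=2 NNGGcc=1 NNGgCC=2 NNGgCc=4 NNGgcc=2 NNggCC=1 NNggCc=2 NNggcc=1 NnGGCC=2 NnGGCc=4 NnGGcc=2 NnGgCC=4 NnGgCc=8 NnGgcc=4 NnggCC=2 NnggCc=4 Nnggcc=2 nnGGCC=1 nnGGCc=2 nnGGcc=1 nnGgCC=2 nnGgCc=4 nnGgcc=2 nnggCC=1 nnggCc=2 nnggcc=1
nnggcc hits 1/64; gcd=1; 1÷1/64÷1 = 1/64

P(nnggcc) = 1/64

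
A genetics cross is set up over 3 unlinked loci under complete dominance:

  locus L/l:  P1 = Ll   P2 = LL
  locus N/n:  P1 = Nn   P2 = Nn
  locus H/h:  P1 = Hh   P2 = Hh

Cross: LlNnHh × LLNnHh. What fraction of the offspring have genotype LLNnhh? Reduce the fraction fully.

P(LLNnhh) = 1/16

LlNnHh gametes: LNH×1, LNh×1, LnH×1, Lnh×1, lNH×1, lNh×1, lnH×1, lnh×1
LLNnHh gametes: LNH×2, LNh×2, LnH×2, Lnh×2
LlNnHh×LLNnHh grid (8·8=64): LLNNHH=2 LLNNHh=4 LLNNhh=2 LLNnHH=4 LLNnHh=8 LLNnhh=4 LLnnHH=2 LLnnHh=4 LLnnhh=2 LlNNHH=2 LlNNHh=4 LlNNhh=2 LlNnHH=4 LlNnHh=8 LlNnhh=4 LlnnHH=2 LlnnHh=4 Llnnhh=2
LLNnhh hits 4/64; gcd=4; 4÷4/64÷4 = 1/16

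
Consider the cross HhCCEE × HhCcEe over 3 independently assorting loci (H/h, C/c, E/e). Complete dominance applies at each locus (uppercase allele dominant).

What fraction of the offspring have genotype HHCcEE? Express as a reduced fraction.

P(HHCcEE) = 1/16

HhCCEE gametes: HCE×4, hCE×4
HhCcEe gametes: HCE×1, HCe×1, HcE×1, Hce×1, hCE×1, hCe×1, hcE×1, hce×1
HhCCEE×HhCcEe grid (8·8=64): HHCCEE=4 HHCCEe=4 HHCcEE=4 HHCcEe=4 HhCCEE=8 HhCCEe=8 HhCcEE=8 HhCcEe=8 hhCCEE=4 hhCCEe=4 hhCcEE=4 hhCcEe=4
HHCcEE hits 4/64; gcd=4; 4÷4/64÷4 = 1/16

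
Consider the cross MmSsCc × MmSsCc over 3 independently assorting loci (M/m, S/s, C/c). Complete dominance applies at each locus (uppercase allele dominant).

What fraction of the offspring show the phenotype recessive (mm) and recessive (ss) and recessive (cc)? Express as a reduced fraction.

P(mm ss cc) = 1/64

MmSsCc gametes: MSC×1, MSc×1, MsC×1, Msc×1, mSC×1, mSc×1, msC×1, msc×1
MmSsCc gametes: MSC×1, MSc×1, MsC×1, Msc×1, mSC×1, mSc×1, msC×1, msc×1
MmSsCc×MmSsCc grid (8·8=64): MMSSCC=1 MMSSCc=2 MMSScc=1 MMSsCC=2 MMSsCc=4 MMSscc=2 MMssCC=1 MMssCc=2 MMsscc=1 MmSSCC=2 MmSSCc=4 MmSScc=2 MmSsCC=4 MmSsCc=8 MmSscc=4 MmssCC=2 MmssCc=4 Mmsscc=2 mmSSCC=1 mmSSCc=2 mmSScc=1 mmSsCC=2 mmSsCc=4 mmSscc=2 mmssCC=1 mmssCc=2 mmsscc=1
mm ss cc hits 1/64; gcd=1; 1÷1/64÷1 = 1/64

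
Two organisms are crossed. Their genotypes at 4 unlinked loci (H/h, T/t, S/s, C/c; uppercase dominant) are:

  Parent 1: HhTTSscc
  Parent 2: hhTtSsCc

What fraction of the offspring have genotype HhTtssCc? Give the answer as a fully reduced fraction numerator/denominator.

HhTTSscc gametes: HTSc×4, HTsc×4, hTSc×4, hTsc×4
hhTtSsCc gametes: hTSC×2, hTSc×2, hTsC×2, hTsc×2, htSC×2, htSc×2, htsC×2, htsc×2
HhTTSscc×hhTtSsCc grid (16·16=256): HhTTSSCc=8 HhTTSScc=8 HhTTSsCc=16 HhTTSscc=16 HhTTssCc=8 HhTTsscc=8 HhTtSSCc=8 HhTtSScc=8 HhTtSsCc=16 HhTtSscc=16 HhTtssCc=8 HhTtsscc=8 hhTTSSCc=8 hhTTSScc=8 hhTTSsCc=16 hhTTSscc=16 hhTTssCc=8 hhTTsscc=8 hhTtSSCc=8 hhTtSScc=8 hhTtSsCc=16 hhTtSscc=16 hhTtssCc=8 hhTtsscc=8
HhTtssCc hits 8/256; gcd=8; 8÷8/256÷8 = 1/32

P(HhTtssCc) = 1/32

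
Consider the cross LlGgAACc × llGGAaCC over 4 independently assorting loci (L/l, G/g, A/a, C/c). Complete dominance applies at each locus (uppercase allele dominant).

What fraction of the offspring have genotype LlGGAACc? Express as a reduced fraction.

P(LlGGAACc) = 1/16

LlGgAACc gametes: LGAC×2, LGAc×2, LgAC×2, LgAc×2, lGAC×2, lGAc×2, lgAC×2, lgAc×2
llGGAaCC gametes: lGAC×8, lGaC×8
LlGgAACc×llGGAaCC grid (16·16=256): LlGGAACC=16 LlGGAACc=16 LlGGAaCC=16 LlGGAaCc=16 LlGgAACC=16 LlGgAACc=16 LlGgAaCC=16 LlGgAaCc=16 llGGAACC=16 llGGAACc=16 llGGAaCC=16 llGGAaCc=16 llGgAACC=16 llGgAACc=16 llGgAaCC=16 llGgAaCc=16
LlGGAACc hits 16/256; gcd=16; 16÷16/256÷16 = 1/16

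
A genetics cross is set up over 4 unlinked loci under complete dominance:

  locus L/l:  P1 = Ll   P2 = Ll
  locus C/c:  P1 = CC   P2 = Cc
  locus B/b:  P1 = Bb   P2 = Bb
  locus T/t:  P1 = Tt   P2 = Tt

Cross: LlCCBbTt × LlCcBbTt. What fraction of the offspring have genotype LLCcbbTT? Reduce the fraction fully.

P(LLCcbbTT) = 1/128

LlCCBbTt gametes: LCBT×2, LCBt×2, LCbT×2, LCbt×2, lCBT×2, lCBt×2, lCbT×2, lCbt×2
LlCcBbTt gametes: LCBT×1, LCBt×1, LCbT×1, LCbt×1, LcBT×1, LcBt×1, LcbT×1, Lcbt×1, lCBT×1, lCBt×1, lCbT×1, lCbt×1, lcBT×1, lcBt×1, lcbT×1, lcbt×1
LlCCBbTt×LlCcBbTt grid (16·16=256): LLCCBBTT=2 LLCCBBTt=4 LLCCBBtt=2 LLCCBbTT=4 LLCCBbTt=8 LLCCBbtt=4 LLCCbbTT=2 LLCCbbTt=4 LLCCbbtt=2 LLCcBBTT=2 LLCcBBTt=4 LLCcBBtt=2 LLCcBbTT=4 LLCcBbTt=8 LLCcBbtt=4 LLCcbbTT=2 LLCcbbTt=4 LLCcbbtt=2 LlCCBBTT=4 LlCCBBTt=8 LlCCBBtt=4 LlCCBbTT=8 LlCCBbTt=16 LlCCBbtt=8 LlCCbbTT=4 LlCCbbTt=8 LlCCbbtt=4 LlCcBBTT=4 LlCcBBTt=8 LlCcBBtt=4 LlCcBbTT=8 LlCcBbTt=16 LlCcBbtt=8 LlCcbbTT=4 LlCcbbTt=8 LlCcbbtt=4 llCCBBTT=2 llCCBBTt=4 llCCBBtt=2 llCCBbTT=4 llCCBbTt=8 llCCBbtt=4 llCCbbTT=2 llCCbbTt=4 llCCbbtt=2 llCcBBTT=2 llCcBBTt=4 llCcBBtt=2 llCcBbTT=4 llCcBbTt=8 llCcBbtt=4 llCcbbTT=2 llCcbbTt=4 llCcbbtt=2
LLCcbbTT hits 2/256; gcd=2; 2÷2/256÷2 = 1/128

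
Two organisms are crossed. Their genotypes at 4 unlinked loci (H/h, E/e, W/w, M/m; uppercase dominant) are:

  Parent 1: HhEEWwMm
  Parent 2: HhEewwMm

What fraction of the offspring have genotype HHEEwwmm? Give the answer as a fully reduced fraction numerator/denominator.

P(HHEEwwmm) = 1/64

HhEEWwMm gametes: HEWM×2, HEWm×2, HEwM×2, HEwm×2, hEWM×2, hEWm×2, hEwM×2, hEwm×2
HhEewwMm gametes: HEwM×2, HEwm×2, HewM×2, Hewm×2, hEwM×2, hEwm×2, hewM×2, hewm×2
HhEEWwMm×HhEewwMm grid (16·16=256): HHEEWwMM=4 HHEEWwMm=8 HHEEWwmm=4 HHEEwwMM=4 HHEEwwMm=8 HHEEwwmm=4 HHEeWwMM=4 HHEeWwMm=8 HHEeWwmm=4 HHEewwMM=4 HHEewwMm=8 HHEewwmm=4 HhEEWwMM=8 HhEEWwMm=16 HhEEWwmm=8 HhEEwwMM=8 HhEEwwMm=16 HhEEwwmm=8 HhEeWwMM=8 HhEeWwMm=16 HhEeWwmm=8 HhEewwMM=8 HhEewwMm=16 HhEewwmm=8 hhEEWwMM=4 hhEEWwMm=8 hhEEWwmm=4 hhEEwwMM=4 hhEEwwMm=8 hhEEwwmm=4 hhEeWwMM=4 hhEeWwMm=8 hhEeWwmm=4 hhEewwMM=4 hhEewwMm=8 hhEewwmm=4
HHEEwwmm hits 4/256; gcd=4; 4÷4/256÷4 = 1/64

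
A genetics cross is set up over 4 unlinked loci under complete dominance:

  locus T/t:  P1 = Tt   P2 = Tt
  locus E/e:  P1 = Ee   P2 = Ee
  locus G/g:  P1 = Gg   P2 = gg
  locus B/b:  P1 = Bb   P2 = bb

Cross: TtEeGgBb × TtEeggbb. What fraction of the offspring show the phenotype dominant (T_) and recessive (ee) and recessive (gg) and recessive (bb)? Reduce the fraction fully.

TtEeGgBb gametes: TEGB×1, TEGb×1, TEgB×1, TEgb×1, TeGB×1, TeGb×1, TegB×1, Tegb×1, tEGB×1, tEGb×1, tEgB×1, tEgb×1, teGB×1, teGb×1, tegB×1, tegb×1
TtEeggbb gametes: TEgb×4, Tegb×4, tEgb×4, tegb×4
TtEeGgBb×TtEeggbb grid (16·16=256): TTEEGgBb=4 TTEEGgbb=4 TTEEggBb=4 TTEEggbb=4 TTEeGgBb=8 TTEeGgbb=8 TTEeggBb=8 TTEeggbb=8 TTeeGgBb=4 TTeeGgbb=4 TTeeggBb=4 TTeeggbb=4 TtEEGgBb=8 TtEEGgbb=8 TtEEggBb=8 TtEEggbb=8 TtEeGgBb=16 TtEeGgbb=16 TtEeggBb=16 TtEeggbb=16 TteeGgBb=8 TteeGgbb=8 TteeggBb=8 Tteeggbb=8 ttEEGgBb=4 ttEEGgbb=4 ttEEggBb=4 ttEEggbb=4 ttEeGgBb=8 ttEeGgbb=8 ttEeggBb=8 ttEeggbb=8 tteeGgBb=4 tteeGgbb=4 tteeggBb=4 tteeggbb=4
T_ ee gg bb hits 12/256; gcd=4; 12÷4/256÷4 = 3/64

P(T_ ee gg bb) = 3/64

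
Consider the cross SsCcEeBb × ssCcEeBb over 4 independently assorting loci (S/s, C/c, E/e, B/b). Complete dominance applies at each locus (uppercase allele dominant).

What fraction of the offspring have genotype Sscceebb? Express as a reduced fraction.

P(Sscceebb) = 1/128

SsCcEeBb gametes: SCEB×1, SCEb×1, SCeB×1, SCeb×1, ScEB×1, ScEb×1, SceB×1, Sceb×1, sCEB×1, sCEb×1, sCeB×1, sCeb×1, scEB×1, scEb×1, sceB×1, sceb×1
ssCcEeBb gametes: sCEB×2, sCEb×2, sCeB×2, sCeb×2, scEB×2, scEb×2, sceB×2, sceb×2
SsCcEeBb×ssCcEeBb grid (16·16=256): SsCCEEBB=2 SsCCEEBb=4 SsCCEEbb=2 SsCCEeBB=4 SsCCEeBb=8 SsCCEebb=4 SsCCeeBB=2 SsCCeeBb=4 SsCCeebb=2 SsCcEEBB=4 SsCcEEBb=8 SsCcEEbb=4 SsCcEeBB=8 SsCcEeBb=16 SsCcEebb=8 SsCceeBB=4 SsCceeBb=8 SsCceebb=4 SsccEEBB=2 SsccEEBb=4 SsccEEbb=2 SsccEeBB=4 SsccEeBb=8 SsccEebb=4 SscceeBB=2 SscceeBb=4 Sscceebb=2 ssCCEEBB=2 ssCCEEBb=4 ssCCEEbb=2 ssCCEeBB=4 ssCCEeBb=8 ssCCEebb=4 ssCCeeBB=2 ssCCeeBb=4 ssCCeebb=2 ssCcEEBB=4 ssCcEEBb=8 ssCcEEbb=4 ssCcEeBB=8 ssCcEeBb=16 ssCcEebb=8 ssCceeBB=4 ssCceeBb=8 ssCceebb=4 ssccEEBB=2 ssccEEBb=4 ssccEEbb=2 ssccEeBB=4 ssccEeBb=8 ssccEebb=4 sscceeBB=2 sscceeBb=4 sscceebb=2
Sscceebb hits 2/256; gcd=2; 2÷2/256÷2 = 1/128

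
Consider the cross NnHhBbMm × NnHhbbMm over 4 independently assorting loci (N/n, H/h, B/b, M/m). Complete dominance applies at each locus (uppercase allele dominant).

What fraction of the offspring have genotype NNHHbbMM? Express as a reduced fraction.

NnHhBbMm gametes: NHBM×1, NHBm×1, NHbM×1, NHbm×1, NhBM×1, NhBm×1, NhbM×1, Nhbm×1, nHBM×1, nHBm×1, nHbM×1, nHbm×1, nhBM×1, nhBm×1, nhbM×1, nhbm×1
NnHhbbMm gametes: NHbM×2, NHbm×2, NhbM×2, Nhbm×2, nHbM×2, nHbm×2, nhbM×2, nhbm×2
NnHhBbMm×NnHhbbMm grid (16·16=256): NNHHBbMM=2 NNHHBbMm=4 NNHHBbmm=2 NNHHbbMM=2 NNHHbbMm=4 NNHHbbmm=2 NNHhBbMM=4 NNHhBbMm=8 NNHhBbmm=4 NNHhbbMM=4 NNHhbbMm=8 NNHhbbmm=4 NNhhBbMM=2 NNhhBbMm=4 NNhhBbmm=2 NNhhbbMM=2 NNhhbbMm=4 NNhhbbmm=2 NnHHBbMM=4 NnHHBbMm=8 NnHHBbmm=4 NnHHbbMM=4 NnHHbbMm=8 NnHHbbmm=4 NnHhBbMM=8 NnHhBbMm=16 NnHhBbmm=8 NnHhbbMM=8 NnHhbbMm=16 NnHhbbmm=8 NnhhBbMM=4 NnhhBbMm=8 NnhhBbmm=4 NnhhbbMM=4 NnhhbbMm=8 Nnhhbbmm=4 nnHHBbMM=2 nnHHBbMm=4 nnHHBbmm=2 nnHHbbMM=2 nnHHbbMm=4 nnHHbbmm=2 nnHhBbMM=4 nnHhBbMm=8 nnHhBbmm=4 nnHhbbMM=4 nnHhbbMm=8 nnHhbbmm=4 nnhhBbMM=2 nnhhBbMm=4 nnhhBbmm=2 nnhhbbMM=2 nnhhbbMm=4 nnhhbbmm=2
NNHHbbMM hits 2/256; gcd=2; 2÷2/256÷2 = 1/128

P(NNHHbbMM) = 1/128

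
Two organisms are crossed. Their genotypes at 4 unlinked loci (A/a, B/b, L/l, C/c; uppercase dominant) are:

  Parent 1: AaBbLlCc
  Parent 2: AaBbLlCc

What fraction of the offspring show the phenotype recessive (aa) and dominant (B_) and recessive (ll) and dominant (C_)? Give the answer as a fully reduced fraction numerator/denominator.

AaBbLlCc gametes: ABLC×1, ABLc×1, ABlC×1, ABlc×1, AbLC×1, AbLc×1, AblC×1, Ablc×1, aBLC×1, aBLc×1, aBlC×1, aBlc×1, abLC×1, abLc×1, ablC×1, ablc×1
AaBbLlCc gametes: ABLC×1, ABLc×1, ABlC×1, ABlc×1, AbLC×1, AbLc×1, AblC×1, Ablc×1, aBLC×1, aBLc×1, aBlC×1, aBlc×1, abLC×1, abLc×1, ablC×1, ablc×1
AaBbLlCc×AaBbLlCc grid (16·16=256): AABBLLCC=1 AABBLLCc=2 AABBLLcc=1 AABBLlCC=2 AABBLlCc=4 AABBLlcc=2 AABBllCC=1 AABBllCc=2 AABBllcc=1 AABbLLCC=2 AABbLLCc=4 AABbLLcc=2 AABbLlCC=4 AABbLlCc=8 AABbLlcc=4 AABbllCC=2 AABbllCc=4 AABbllcc=2 AAbbLLCC=1 AAbbLLCc=2 AAbbLLcc=1 AAbbLlCC=2 AAbbLlCc=4 AAbbLlcc=2 AAbbllCC=1 AAbbllCc=2 AAbbllcc=1 AaBBLLCC=2 AaBBLLCc=4 AaBBLLcc=2 AaBBLlCC=4 AaBBLlCc=8 AaBBLlcc=4 AaBBllCC=2 AaBBllCc=4 AaBBllcc=2 AaBbLLCC=4 AaBbLLCc=8 AaBbLLcc=4 AaBbLlCC=8 AaBbLlCc=16 AaBbLlcc=8 AaBbllCC=4 AaBbllCc=8 AaBbllcc=4 AabbLLCC=2 AabbLLCc=4 AabbLLcc=2 AabbLlCC=4 AabbLlCc=8 AabbLlcc=4 AabbllCC=2 AabbllCc=4 Aabbllcc=2 aaBBLLCC=1 aaBBLLCc=2 aaBBLLcc=1 aaBBLlCC=2 aaBBLlCc=4 aaBBLlcc=2 aaBBllCC=1 aaBBllCc=2 aaBBllcc=1 aaBbLLCC=2 aaBbLLCc=4 aaBbLLcc=2 aaBbLlCC=4 aaBbLlCc=8 aaBbLlcc=4 aaBbllCC=2 aaBbllCc=4 aaBbllcc=2 aabbLLCC=1 aabbLLCc=2 aabbLLcc=1 aabbLlCC=2 aabbLlCc=4 aabbLlcc=2 aabbllCC=1 aabbllCc=2 aabbllcc=1
aa B_ ll C_ hits 9/256; gcd=1; 9÷1/256÷1 = 9/256

P(aa B_ ll C_) = 9/256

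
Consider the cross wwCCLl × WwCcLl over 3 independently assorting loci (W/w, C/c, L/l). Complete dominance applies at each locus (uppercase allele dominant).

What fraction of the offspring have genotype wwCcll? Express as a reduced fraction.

wwCCLl gametes: wCL×4, wCl×4
WwCcLl gametes: WCL×1, WCl×1, WcL×1, Wcl×1, wCL×1, wCl×1, wcL×1, wcl×1
wwCCLl×WwCcLl grid (8·8=64): WwCCLL=4 WwCCLl=8 WwCCll=4 WwCcLL=4 WwCcLl=8 WwCcll=4 wwCCLL=4 wwCCLl=8 wwCCll=4 wwCcLL=4 wwCcLl=8 wwCcll=4
wwCcll hits 4/64; gcd=4; 4÷4/64÷4 = 1/16

P(wwCcll) = 1/16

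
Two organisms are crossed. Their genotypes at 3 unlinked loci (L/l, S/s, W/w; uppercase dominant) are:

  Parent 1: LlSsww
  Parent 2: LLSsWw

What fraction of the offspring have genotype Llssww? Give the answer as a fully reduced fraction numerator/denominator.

P(Llssww) = 1/16

LlSsww gametes: LSw×2, Lsw×2, lSw×2, lsw×2
LLSsWw gametes: LSW×2, LSw×2, LsW×2, Lsw×2
LlSsww×LLSsWw grid (8·8=64): LLSSWw=4 LLSSww=4 LLSsWw=8 LLSsww=8 LLssWw=4 LLssww=4 LlSSWw=4 LlSSww=4 LlSsWw=8 LlSsww=8 LlssWw=4 Llssww=4
Llssww hits 4/64; gcd=4; 4÷4/64÷4 = 1/16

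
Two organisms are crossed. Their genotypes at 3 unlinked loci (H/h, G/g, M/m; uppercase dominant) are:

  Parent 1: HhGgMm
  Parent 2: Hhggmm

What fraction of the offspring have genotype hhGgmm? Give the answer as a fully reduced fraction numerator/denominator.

HhGgMm gametes: HGM×1, HGm×1, HgM×1, Hgm×1, hGM×1, hGm×1, hgM×1, hgm×1
Hhggmm gametes: Hgm×4, hgm×4
HhGgMm×Hhggmm grid (8·8=64): HHGgMm=4 HHGgmm=4 HHggMm=4 HHggmm=4 HhGgMm=8 HhGgmm=8 HhggMm=8 Hhggmm=8 hhGgMm=4 hhGgmm=4 hhggMm=4 hhggmm=4
hhGgmm hits 4/64; gcd=4; 4÷4/64÷4 = 1/16

P(hhGgmm) = 1/16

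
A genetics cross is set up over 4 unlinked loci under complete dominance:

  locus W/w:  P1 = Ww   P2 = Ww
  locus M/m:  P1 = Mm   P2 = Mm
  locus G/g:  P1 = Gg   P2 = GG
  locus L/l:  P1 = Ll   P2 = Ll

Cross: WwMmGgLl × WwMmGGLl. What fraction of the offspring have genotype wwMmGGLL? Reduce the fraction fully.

P(wwMmGGLL) = 1/64

WwMmGgLl gametes: WMGL×1, WMGl×1, WMgL×1, WMgl×1, WmGL×1, WmGl×1, WmgL×1, Wmgl×1, wMGL×1, wMGl×1, wMgL×1, wMgl×1, wmGL×1, wmGl×1, wmgL×1, wmgl×1
WwMmGGLl gametes: WMGL×2, WMGl×2, WmGL×2, WmGl×2, wMGL×2, wMGl×2, wmGL×2, wmGl×2
WwMmGgLl×WwMmGGLl grid (16·16=256): WWMMGGLL=2 WWMMGGLl=4 WWMMGGll=2 WWMMGgLL=2 WWMMGgLl=4 WWMMGgll=2 WWMmGGLL=4 WWMmGGLl=8 WWMmGGll=4 WWMmGgLL=4 WWMmGgLl=8 WWMmGgll=4 WWmmGGLL=2 WWmmGGLl=4 WWmmGGll=2 WWmmGgLL=2 WWmmGgLl=4 WWmmGgll=2 WwMMGGLL=4 WwMMGGLl=8 WwMMGGll=4 WwMMGgLL=4 WwMMGgLl=8 WwMMGgll=4 WwMmGGLL=8 WwMmGGLl=16 WwMmGGll=8 WwMmGgLL=8 WwMmGgLl=16 WwMmGgll=8 WwmmGGLL=4 WwmmGGLl=8 WwmmGGll=4 WwmmGgLL=4 WwmmGgLl=8 WwmmGgll=4 wwMMGGLL=2 wwMMGGLl=4 wwMMGGll=2 wwMMGgLL=2 wwMMGgLl=4 wwMMGgll=2 wwMmGGLL=4 wwMmGGLl=8 wwMmGGll=4 wwMmGgLL=4 wwMmGgLl=8 wwMmGgll=4 wwmmGGLL=2 wwmmGGLl=4 wwmmGGll=2 wwmmGgLL=2 wwmmGgLl=4 wwmmGgll=2
wwMmGGLL hits 4/256; gcd=4; 4÷4/256÷4 = 1/64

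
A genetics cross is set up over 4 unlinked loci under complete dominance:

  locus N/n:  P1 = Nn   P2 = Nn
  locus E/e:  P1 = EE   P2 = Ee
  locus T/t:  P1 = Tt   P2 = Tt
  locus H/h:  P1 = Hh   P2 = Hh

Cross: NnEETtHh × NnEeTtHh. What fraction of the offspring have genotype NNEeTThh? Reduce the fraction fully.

P(NNEeTThh) = 1/128

NnEETtHh gametes: NETH×2, NETh×2, NEtH×2, NEth×2, nETH×2, nETh×2, nEtH×2, nEth×2
NnEeTtHh gametes: NETH×1, NETh×1, NEtH×1, NEth×1, NeTH×1, NeTh×1, NetH×1, Neth×1, nETH×1, nETh×1, nEtH×1, nEth×1, neTH×1, neTh×1, netH×1, neth×1
NnEETtHh×NnEeTtHh grid (16·16=256): NNEETTHH=2 NNEETTHh=4 NNEETThh=2 NNEETtHH=4 NNEETtHh=8 NNEETthh=4 NNEEttHH=2 NNEEttHh=4 NNEEtthh=2 NNEeTTHH=2 NNEeTTHh=4 NNEeTThh=2 NNEeTtHH=4 NNEeTtHh=8 NNEeTthh=4 NNEettHH=2 NNEettHh=4 NNEetthh=2 NnEETTHH=4 NnEETTHh=8 NnEETThh=4 NnEETtHH=8 NnEETtHh=16 NnEETthh=8 NnEEttHH=4 NnEEttHh=8 NnEEtthh=4 NnEeTTHH=4 NnEeTTHh=8 NnEeTThh=4 NnEeTtHH=8 NnEeTtHh=16 NnEeTthh=8 NnEettHH=4 NnEettHh=8 NnEetthh=4 nnEETTHH=2 nnEETTHh=4 nnEETThh=2 nnEETtHH=4 nnEETtHh=8 nnEETthh=4 nnEEttHH=2 nnEEttHh=4 nnEEtthh=2 nnEeTTHH=2 nnEeTTHh=4 nnEeTThh=2 nnEeTtHH=4 nnEeTtHh=8 nnEeTthh=4 nnEettHH=2 nnEettHh=4 nnEetthh=2
NNEeTThh hits 2/256; gcd=2; 2÷2/256÷2 = 1/128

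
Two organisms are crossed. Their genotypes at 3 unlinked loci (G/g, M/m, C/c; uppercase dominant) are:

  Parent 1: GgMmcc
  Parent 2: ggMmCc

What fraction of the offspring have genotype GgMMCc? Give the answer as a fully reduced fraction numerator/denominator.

GgMmcc gametes: GMc×2, Gmc×2, gMc×2, gmc×2
ggMmCc gametes: gMC×2, gMc×2, gmC×2, gmc×2
GgMmcc×ggMmCc grid (8·8=64): GgMMCc=4 GgMMcc=4 GgMmCc=8 GgMmcc=8 GgmmCc=4 Ggmmcc=4 ggMMCc=4 ggMMcc=4 ggMmCc=8 ggMmcc=8 ggmmCc=4 ggmmcc=4
GgMMCc hits 4/64; gcd=4; 4÷4/64÷4 = 1/16

P(GgMMCc) = 1/16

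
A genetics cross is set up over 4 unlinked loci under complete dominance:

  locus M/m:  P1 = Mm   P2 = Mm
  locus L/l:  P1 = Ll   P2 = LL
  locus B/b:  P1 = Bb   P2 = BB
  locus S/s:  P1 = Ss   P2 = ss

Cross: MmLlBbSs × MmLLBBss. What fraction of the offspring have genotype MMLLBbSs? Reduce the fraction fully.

MmLlBbSs gametes: MLBS×1, MLBs×1, MLbS×1, MLbs×1, MlBS×1, MlBs×1, MlbS×1, Mlbs×1, mLBS×1, mLBs×1, mLbS×1, mLbs×1, mlBS×1, mlBs×1, mlbS×1, mlbs×1
MmLLBBss gametes: MLBs×8, mLBs×8
MmLlBbSs×MmLLBBss grid (16·16=256): MMLLBBSs=8 MMLLBBss=8 MMLLBbSs=8 MMLLBbss=8 MMLlBBSs=8 MMLlBBss=8 MMLlBbSs=8 MMLlBbss=8 MmLLBBSs=16 MmLLBBss=16 MmLLBbSs=16 MmLLBbss=16 MmLlBBSs=16 MmLlBBss=16 MmLlBbSs=16 MmLlBbss=16 mmLLBBSs=8 mmLLBBss=8 mmLLBbSs=8 mmLLBbss=8 mmLlBBSs=8 mmLlBBss=8 mmLlBbSs=8 mmLlBbss=8
MMLLBbSs hits 8/256; gcd=8; 8÷8/256÷8 = 1/32

P(MMLLBbSs) = 1/32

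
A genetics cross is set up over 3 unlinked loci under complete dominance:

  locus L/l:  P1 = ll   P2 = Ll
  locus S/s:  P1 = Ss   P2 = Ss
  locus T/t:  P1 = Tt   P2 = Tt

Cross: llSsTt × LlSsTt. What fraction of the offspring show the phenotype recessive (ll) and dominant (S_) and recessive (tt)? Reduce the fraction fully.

llSsTt gametes: lST×2, lSt×2, lsT×2, lst×2
LlSsTt gametes: LST×1, LSt×1, LsT×1, Lst×1, lST×1, lSt×1, lsT×1, lst×1
llSsTt×LlSsTt grid (8·8=64): LlSSTT=2 LlSSTt=4 LlSStt=2 LlSsTT=4 LlSsTt=8 LlSstt=4 LlssTT=2 LlssTt=4 Llsstt=2 llSSTT=2 llSSTt=4 llSStt=2 llSsTT=4 llSsTt=8 llSstt=4 llssTT=2 llssTt=4 llsstt=2
ll S_ tt hits 6/64; gcd=2; 6÷2/64÷2 = 3/32

P(ll S_ tt) = 3/32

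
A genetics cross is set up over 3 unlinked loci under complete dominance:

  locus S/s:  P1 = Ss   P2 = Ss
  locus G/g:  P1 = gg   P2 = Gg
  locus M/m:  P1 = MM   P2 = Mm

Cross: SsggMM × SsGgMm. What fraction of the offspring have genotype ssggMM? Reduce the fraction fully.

SsggMM gametes: SgM×4, sgM×4
SsGgMm gametes: SGM×1, SGm×1, SgM×1, Sgm×1, sGM×1, sGm×1, sgM×1, sgm×1
SsggMM×SsGgMm grid (8·8=64): SSGgMM=4 SSGgMm=4 SSggMM=4 SSggMm=4 SsGgMM=8 SsGgMm=8 SsggMM=8 SsggMm=8 ssGgMM=4 ssGgMm=4 ssggMM=4 ssggMm=4
ssggMM hits 4/64; gcd=4; 4÷4/64÷4 = 1/16

P(ssggMM) = 1/16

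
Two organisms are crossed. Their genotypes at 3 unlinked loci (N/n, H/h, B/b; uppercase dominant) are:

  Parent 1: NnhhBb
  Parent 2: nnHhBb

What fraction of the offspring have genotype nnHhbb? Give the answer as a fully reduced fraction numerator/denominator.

NnhhBb gametes: NhB×2, Nhb×2, nhB×2, nhb×2
nnHhBb gametes: nHB×2, nHb×2, nhB×2, nhb×2
NnhhBb×nnHhBb grid (8·8=64): NnHhBB=4 NnHhBb=8 NnHhbb=4 NnhhBB=4 NnhhBb=8 Nnhhbb=4 nnHhBB=4 nnHhBb=8 nnHhbb=4 nnhhBB=4 nnhhBb=8 nnhhbb=4
nnHhbb hits 4/64; gcd=4; 4÷4/64÷4 = 1/16

P(nnHhbb) = 1/16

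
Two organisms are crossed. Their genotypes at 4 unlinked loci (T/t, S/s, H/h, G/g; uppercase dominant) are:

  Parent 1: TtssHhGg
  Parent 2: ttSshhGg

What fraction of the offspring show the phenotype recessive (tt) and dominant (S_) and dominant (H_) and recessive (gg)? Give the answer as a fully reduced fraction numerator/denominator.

TtssHhGg gametes: TsHG×2, TsHg×2, TshG×2, Tshg×2, tsHG×2, tsHg×2, tshG×2, tshg×2
ttSshhGg gametes: tShG×4, tShg×4, tshG×4, tshg×4
TtssHhGg×ttSshhGg grid (16·16=256): TtSsHhGG=8 TtSsHhGg=16 TtSsHhgg=8 TtSshhGG=8 TtSshhGg=16 TtSshhgg=8 TtssHhGG=8 TtssHhGg=16 TtssHhgg=8 TtsshhGG=8 TtsshhGg=16 Ttsshhgg=8 ttSsHhGG=8 ttSsHhGg=16 ttSsHhgg=8 ttSshhGG=8 ttSshhGg=16 ttSshhgg=8 ttssHhGG=8 ttssHhGg=16 ttssHhgg=8 ttsshhGG=8 ttsshhGg=16 ttsshhgg=8
tt S_ H_ gg hits 8/256; gcd=8; 8÷8/256÷8 = 1/32

P(tt S_ H_ gg) = 1/32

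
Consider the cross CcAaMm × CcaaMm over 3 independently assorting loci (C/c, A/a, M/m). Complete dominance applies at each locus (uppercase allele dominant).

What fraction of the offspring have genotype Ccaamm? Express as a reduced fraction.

P(Ccaamm) = 1/16

CcAaMm gametes: CAM×1, CAm×1, CaM×1, Cam×1, cAM×1, cAm×1, caM×1, cam×1
CcaaMm gametes: CaM×2, Cam×2, caM×2, cam×2
CcAaMm×CcaaMm grid (8·8=64): CCAaMM=2 CCAaMm=4 CCAamm=2 CCaaMM=2 CCaaMm=4 CCaamm=2 CcAaMM=4 CcAaMm=8 CcAamm=4 CcaaMM=4 CcaaMm=8 Ccaamm=4 ccAaMM=2 ccAaMm=4 ccAamm=2 ccaaMM=2 ccaaMm=4 ccaamm=2
Ccaamm hits 4/64; gcd=4; 4÷4/64÷4 = 1/16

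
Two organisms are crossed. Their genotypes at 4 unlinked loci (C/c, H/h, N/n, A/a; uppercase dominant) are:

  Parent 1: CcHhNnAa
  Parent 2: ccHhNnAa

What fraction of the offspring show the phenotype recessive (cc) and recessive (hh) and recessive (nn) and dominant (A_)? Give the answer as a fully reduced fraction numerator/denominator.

P(cc hh nn A_) = 3/128

CcHhNnAa gametes: CHNA×1, CHNa×1, CHnA×1, CHna×1, ChNA×1, ChNa×1, ChnA×1, Chna×1, cHNA×1, cHNa×1, cHnA×1, cHna×1, chNA×1, chNa×1, chnA×1, chna×1
ccHhNnAa gametes: cHNA×2, cHNa×2, cHnA×2, cHna×2, chNA×2, chNa×2, chnA×2, chna×2
CcHhNnAa×ccHhNnAa grid (16·16=256): CcHHNNAA=2 CcHHNNAa=4 CcHHNNaa=2 CcHHNnAA=4 CcHHNnAa=8 CcHHNnaa=4 CcHHnnAA=2 CcHHnnAa=4 CcHHnnaa=2 CcHhNNAA=4 CcHhNNAa=8 CcHhNNaa=4 CcHhNnAA=8 CcHhNnAa=16 CcHhNnaa=8 CcHhnnAA=4 CcHhnnAa=8 CcHhnnaa=4 CchhNNAA=2 CchhNNAa=4 CchhNNaa=2 CchhNnAA=4 CchhNnAa=8 CchhNnaa=4 CchhnnAA=2 CchhnnAa=4 Cchhnnaa=2 ccHHNNAA=2 ccHHNNAa=4 ccHHNNaa=2 ccHHNnAA=4 ccHHNnAa=8 ccHHNnaa=4 ccHHnnAA=2 ccHHnnAa=4 ccHHnnaa=2 ccHhNNAA=4 ccHhNNAa=8 ccHhNNaa=4 ccHhNnAA=8 ccHhNnAa=16 ccHhNnaa=8 ccHhnnAA=4 ccHhnnAa=8 ccHhnnaa=4 cchhNNAA=2 cchhNNAa=4 cchhNNaa=2 cchhNnAA=4 cchhNnAa=8 cchhNnaa=4 cchhnnAA=2 cchhnnAa=4 cchhnnaa=2
cc hh nn A_ hits 6/256; gcd=2; 6÷2/256÷2 = 3/128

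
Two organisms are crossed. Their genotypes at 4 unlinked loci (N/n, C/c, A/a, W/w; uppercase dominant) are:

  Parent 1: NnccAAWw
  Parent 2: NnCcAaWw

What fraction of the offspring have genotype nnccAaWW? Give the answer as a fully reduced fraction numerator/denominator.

NnccAAWw gametes: NcAW×4, NcAw×4, ncAW×4, ncAw×4
NnCcAaWw gametes: NCAW×1, NCAw×1, NCaW×1, NCaw×1, NcAW×1, NcAw×1, NcaW×1, Ncaw×1, nCAW×1, nCAw×1, nCaW×1, nCaw×1, ncAW×1, ncAw×1, ncaW×1, ncaw×1
NnccAAWw×NnCcAaWw grid (16·16=256): NNCcAAWW=4 NNCcAAWw=8 NNCcAAww=4 NNCcAaWW=4 NNCcAaWw=8 NNCcAaww=4 NNccAAWW=4 NNccAAWw=8 NNccAAww=4 NNccAaWW=4 NNccAaWw=8 NNccAaww=4 NnCcAAWW=8 NnCcAAWw=16 NnCcAAww=8 NnCcAaWW=8 NnCcAaWw=16 NnCcAaww=8 NnccAAWW=8 NnccAAWw=16 NnccAAww=8 NnccAaWW=8 NnccAaWw=16 NnccAaww=8 nnCcAAWW=4 nnCcAAWw=8 nnCcAAww=4 nnCcAaWW=4 nnCcAaWw=8 nnCcAaww=4 nnccAAWW=4 nnccAAWw=8 nnccAAww=4 nnccAaWW=4 nnccAaWw=8 nnccAaww=4
nnccAaWW hits 4/256; gcd=4; 4÷4/256÷4 = 1/64

P(nnccAaWW) = 1/64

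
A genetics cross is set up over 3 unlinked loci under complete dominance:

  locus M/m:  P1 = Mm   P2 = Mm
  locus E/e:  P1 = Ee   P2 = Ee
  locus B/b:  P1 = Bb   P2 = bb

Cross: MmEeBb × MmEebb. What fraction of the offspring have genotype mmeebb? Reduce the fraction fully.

MmEeBb gametes: MEB×1, MEb×1, MeB×1, Meb×1, mEB×1, mEb×1, meB×1, meb×1
MmEebb gametes: MEb×2, Meb×2, mEb×2, meb×2
MmEeBb×MmEebb grid (8·8=64): MMEEBb=2 MMEEbb=2 MMEeBb=4 MMEebb=4 MMeeBb=2 MMeebb=2 MmEEBb=4 MmEEbb=4 MmEeBb=8 MmEebb=8 MmeeBb=4 Mmeebb=4 mmEEBb=2 mmEEbb=2 mmEeBb=4 mmEebb=4 mmeeBb=2 mmeebb=2
mmeebb hits 2/64; gcd=2; 2÷2/64÷2 = 1/32

P(mmeebb) = 1/32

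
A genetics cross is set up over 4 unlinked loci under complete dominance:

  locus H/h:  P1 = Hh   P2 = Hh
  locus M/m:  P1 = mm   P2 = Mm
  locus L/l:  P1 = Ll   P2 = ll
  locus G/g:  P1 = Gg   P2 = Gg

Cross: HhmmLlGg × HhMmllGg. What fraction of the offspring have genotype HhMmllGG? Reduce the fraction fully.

P(HhMmllGG) = 1/32

HhmmLlGg gametes: HmLG×2, HmLg×2, HmlG×2, Hmlg×2, hmLG×2, hmLg×2, hmlG×2, hmlg×2
HhMmllGg gametes: HMlG×2, HMlg×2, HmlG×2, Hmlg×2, hMlG×2, hMlg×2, hmlG×2, hmlg×2
HhmmLlGg×HhMmllGg grid (16·16=256): HHMmLlGG=4 HHMmLlGg=8 HHMmLlgg=4 HHMmllGG=4 HHMmllGg=8 HHMmllgg=4 HHmmLlGG=4 HHmmLlGg=8 HHmmLlgg=4 HHmmllGG=4 HHmmllGg=8 HHmmllgg=4 HhMmLlGG=8 HhMmLlGg=16 HhMmLlgg=8 HhMmllGG=8 HhMmllGg=16 HhMmllgg=8 HhmmLlGG=8 HhmmLlGg=16 HhmmLlgg=8 HhmmllGG=8 HhmmllGg=16 Hhmmllgg=8 hhMmLlGG=4 hhMmLlGg=8 hhMmLlgg=4 hhMmllGG=4 hhMmllGg=8 hhMmllgg=4 hhmmLlGG=4 hhmmLlGg=8 hhmmLlgg=4 hhmmllGG=4 hhmmllGg=8 hhmmllgg=4
HhMmllGG hits 8/256; gcd=8; 8÷8/256÷8 = 1/32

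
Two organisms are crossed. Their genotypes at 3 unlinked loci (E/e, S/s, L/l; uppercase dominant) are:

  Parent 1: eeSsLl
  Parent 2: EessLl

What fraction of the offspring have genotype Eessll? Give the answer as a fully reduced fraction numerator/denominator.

eeSsLl gametes: eSL×2, eSl×2, esL×2, esl×2
EessLl gametes: EsL×2, Esl×2, esL×2, esl×2
eeSsLl×EessLl grid (8·8=64): EeSsLL=4 EeSsLl=8 EeSsll=4 EessLL=4 EessLl=8 Eessll=4 eeSsLL=4 eeSsLl=8 eeSsll=4 eessLL=4 eessLl=8 eessll=4
Eessll hits 4/64; gcd=4; 4÷4/64÷4 = 1/16

P(Eessll) = 1/16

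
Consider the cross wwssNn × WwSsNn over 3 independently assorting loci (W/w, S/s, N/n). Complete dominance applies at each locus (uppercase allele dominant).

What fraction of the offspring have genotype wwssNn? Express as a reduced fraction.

P(wwssNn) = 1/8

wwssNn gametes: wsN×4, wsn×4
WwSsNn gametes: WSN×1, WSn×1, WsN×1, Wsn×1, wSN×1, wSn×1, wsN×1, wsn×1
wwssNn×WwSsNn grid (8·8=64): WwSsNN=4 WwSsNn=8 WwSsnn=4 WwssNN=4 WwssNn=8 Wwssnn=4 wwSsNN=4 wwSsNn=8 wwSsnn=4 wwssNN=4 wwssNn=8 wwssnn=4
wwssNn hits 8/64; gcd=8; 8÷8/64÷8 = 1/8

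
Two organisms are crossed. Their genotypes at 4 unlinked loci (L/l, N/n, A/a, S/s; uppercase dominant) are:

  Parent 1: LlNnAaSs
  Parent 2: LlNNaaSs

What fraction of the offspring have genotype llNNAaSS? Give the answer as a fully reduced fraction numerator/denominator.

P(llNNAaSS) = 1/64

LlNnAaSs gametes: LNAS×1, LNAs×1, LNaS×1, LNas×1, LnAS×1, LnAs×1, LnaS×1, Lnas×1, lNAS×1, lNAs×1, lNaS×1, lNas×1, lnAS×1, lnAs×1, lnaS×1, lnas×1
LlNNaaSs gametes: LNaS×4, LNas×4, lNaS×4, lNas×4
LlNnAaSs×LlNNaaSs grid (16·16=256): LLNNAaSS=4 LLNNAaSs=8 LLNNAass=4 LLNNaaSS=4 LLNNaaSs=8 LLNNaass=4 LLNnAaSS=4 LLNnAaSs=8 LLNnAass=4 LLNnaaSS=4 LLNnaaSs=8 LLNnaass=4 LlNNAaSS=8 LlNNAaSs=16 LlNNAass=8 LlNNaaSS=8 LlNNaaSs=16 LlNNaass=8 LlNnAaSS=8 LlNnAaSs=16 LlNnAass=8 LlNnaaSS=8 LlNnaaSs=16 LlNnaass=8 llNNAaSS=4 llNNAaSs=8 llNNAass=4 llNNaaSS=4 llNNaaSs=8 llNNaass=4 llNnAaSS=4 llNnAaSs=8 llNnAass=4 llNnaaSS=4 llNnaaSs=8 llNnaass=4
llNNAaSS hits 4/256; gcd=4; 4÷4/256÷4 = 1/64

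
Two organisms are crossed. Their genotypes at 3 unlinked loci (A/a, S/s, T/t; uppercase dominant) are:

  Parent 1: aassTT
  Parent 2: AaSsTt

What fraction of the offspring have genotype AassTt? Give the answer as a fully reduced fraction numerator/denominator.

aassTT gametes: asT×8
AaSsTt gametes: AST×1, ASt×1, AsT×1, Ast×1, aST×1, aSt×1, asT×1, ast×1
aassTT×AaSsTt grid (8·8=64): AaSsTT=8 AaSsTt=8 AassTT=8 AassTt=8 aaSsTT=8 aaSsTt=8 aassTT=8 aassTt=8
AassTt hits 8/64; gcd=8; 8÷8/64÷8 = 1/8

P(AassTt) = 1/8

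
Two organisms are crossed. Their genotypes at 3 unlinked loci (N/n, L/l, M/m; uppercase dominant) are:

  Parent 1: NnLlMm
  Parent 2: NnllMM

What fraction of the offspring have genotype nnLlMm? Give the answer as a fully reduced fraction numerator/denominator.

NnLlMm gametes: NLM×1, NLm×1, NlM×1, Nlm×1, nLM×1, nLm×1, nlM×1, nlm×1
NnllMM gametes: NlM×4, nlM×4
NnLlMm×NnllMM grid (8·8=64): NNLlMM=4 NNLlMm=4 NNllMM=4 NNllMm=4 NnLlMM=8 NnLlMm=8 NnllMM=8 NnllMm=8 nnLlMM=4 nnLlMm=4 nnllMM=4 nnllMm=4
nnLlMm hits 4/64; gcd=4; 4÷4/64÷4 = 1/16

P(nnLlMm) = 1/16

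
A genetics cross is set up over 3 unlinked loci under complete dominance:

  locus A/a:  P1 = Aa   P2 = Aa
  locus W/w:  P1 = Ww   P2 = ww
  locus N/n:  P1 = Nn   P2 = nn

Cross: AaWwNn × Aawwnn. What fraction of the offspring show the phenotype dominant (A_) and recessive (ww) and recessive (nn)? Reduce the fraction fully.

AaWwNn gametes: AWN×1, AWn×1, AwN×1, Awn×1, aWN×1, aWn×1, awN×1, awn×1
Aawwnn gametes: Awn×4, awn×4
AaWwNn×Aawwnn grid (8·8=64): AAWwNn=4 AAWwnn=4 AAwwNn=4 AAwwnn=4 AaWwNn=8 AaWwnn=8 AawwNn=8 Aawwnn=8 aaWwNn=4 aaWwnn=4 aawwNn=4 aawwnn=4
A_ ww nn hits 12/64; gcd=4; 12÷4/64÷4 = 3/16

P(A_ ww nn) = 3/16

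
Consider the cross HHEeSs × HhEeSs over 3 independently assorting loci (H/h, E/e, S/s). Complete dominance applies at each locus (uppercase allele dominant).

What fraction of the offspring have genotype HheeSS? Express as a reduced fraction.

P(HheeSS) = 1/32

HHEeSs gametes: HES×2, HEs×2, HeS×2, Hes×2
HhEeSs gametes: HES×1, HEs×1, HeS×1, Hes×1, hES×1, hEs×1, heS×1, hes×1
HHEeSs×HhEeSs grid (8·8=64): HHEESS=2 HHEESs=4 HHEEss=2 HHEeSS=4 HHEeSs=8 HHEess=4 HHeeSS=2 HHeeSs=4 HHeess=2 HhEESS=2 HhEESs=4 HhEEss=2 HhEeSS=4 HhEeSs=8 HhEess=4 HheeSS=2 HheeSs=4 Hheess=2
HheeSS hits 2/64; gcd=2; 2÷2/64÷2 = 1/32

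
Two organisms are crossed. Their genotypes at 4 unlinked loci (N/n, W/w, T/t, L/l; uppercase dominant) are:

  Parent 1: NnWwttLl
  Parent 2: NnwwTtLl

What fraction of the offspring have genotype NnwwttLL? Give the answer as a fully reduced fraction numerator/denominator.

NnWwttLl gametes: NWtL×2, NWtl×2, NwtL×2, Nwtl×2, nWtL×2, nWtl×2, nwtL×2, nwtl×2
NnwwTtLl gametes: NwTL×2, NwTl×2, NwtL×2, Nwtl×2, nwTL×2, nwTl×2, nwtL×2, nwtl×2
NnWwttLl×NnwwTtLl grid (16·16=256): NNWwTtLL=4 NNWwTtLl=8 NNWwTtll=4 NNWwttLL=4 NNWwttLl=8 NNWwttll=4 NNwwTtLL=4 NNwwTtLl=8 NNwwTtll=4 NNwwttLL=4 NNwwttLl=8 NNwwttll=4 NnWwTtLL=8 NnWwTtLl=16 NnWwTtll=8 NnWwttLL=8 NnWwttLl=16 NnWwttll=8 NnwwTtLL=8 NnwwTtLl=16 NnwwTtll=8 NnwwttLL=8 NnwwttLl=16 Nnwwttll=8 nnWwTtLL=4 nnWwTtLl=8 nnWwTtll=4 nnWwttLL=4 nnWwttLl=8 nnWwttll=4 nnwwTtLL=4 nnwwTtLl=8 nnwwTtll=4 nnwwttLL=4 nnwwttLl=8 nnwwttll=4
NnwwttLL hits 8/256; gcd=8; 8÷8/256÷8 = 1/32

P(NnwwttLL) = 1/32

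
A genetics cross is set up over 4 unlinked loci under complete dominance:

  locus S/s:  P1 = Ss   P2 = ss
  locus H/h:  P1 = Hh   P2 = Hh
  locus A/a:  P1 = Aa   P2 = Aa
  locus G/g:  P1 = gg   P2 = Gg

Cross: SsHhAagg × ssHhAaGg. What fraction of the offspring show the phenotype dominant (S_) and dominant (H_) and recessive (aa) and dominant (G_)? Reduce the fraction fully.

P(S_ H_ aa G_) = 3/64

SsHhAagg gametes: SHAg×2, SHag×2, ShAg×2, Shag×2, sHAg×2, sHag×2, shAg×2, shag×2
ssHhAaGg gametes: sHAG×2, sHAg×2, sHaG×2, sHag×2, shAG×2, shAg×2, shaG×2, shag×2
SsHhAagg×ssHhAaGg grid (16·16=256): SsHHAAGg=4 SsHHAAgg=4 SsHHAaGg=8 SsHHAagg=8 SsHHaaGg=4 SsHHaagg=4 SsHhAAGg=8 SsHhAAgg=8 SsHhAaGg=16 SsHhAagg=16 SsHhaaGg=8 SsHhaagg=8 SshhAAGg=4 SshhAAgg=4 SshhAaGg=8 SshhAagg=8 SshhaaGg=4 Sshhaagg=4 ssHHAAGg=4 ssHHAAgg=4 ssHHAaGg=8 ssHHAagg=8 ssHHaaGg=4 ssHHaagg=4 ssHhAAGg=8 ssHhAAgg=8 ssHhAaGg=16 ssHhAagg=16 ssHhaaGg=8 ssHhaagg=8 sshhAAGg=4 sshhAAgg=4 sshhAaGg=8 sshhAagg=8 sshhaaGg=4 sshhaagg=4
S_ H_ aa G_ hits 12/256; gcd=4; 12÷4/256÷4 = 3/64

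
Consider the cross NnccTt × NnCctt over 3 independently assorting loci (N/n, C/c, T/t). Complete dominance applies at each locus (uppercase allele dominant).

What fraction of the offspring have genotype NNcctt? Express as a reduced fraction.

NnccTt gametes: NcT×2, Nct×2, ncT×2, nct×2
NnCctt gametes: NCt×2, Nct×2, nCt×2, nct×2
NnccTt×NnCctt grid (8·8=64): NNCcTt=4 NNCctt=4 NNccTt=4 NNcctt=4 NnCcTt=8 NnCctt=8 NnccTt=8 Nncctt=8 nnCcTt=4 nnCctt=4 nnccTt=4 nncctt=4
NNcctt hits 4/64; gcd=4; 4÷4/64÷4 = 1/16

P(NNcctt) = 1/16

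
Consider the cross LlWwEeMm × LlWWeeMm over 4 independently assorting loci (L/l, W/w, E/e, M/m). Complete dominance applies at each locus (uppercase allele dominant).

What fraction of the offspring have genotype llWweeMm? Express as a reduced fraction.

LlWwEeMm gametes: LWEM×1, LWEm×1, LWeM×1, LWem×1, LwEM×1, LwEm×1, LweM×1, Lwem×1, lWEM×1, lWEm×1, lWeM×1, lWem×1, lwEM×1, lwEm×1, lweM×1, lwem×1
LlWWeeMm gametes: LWeM×4, LWem×4, lWeM×4, lWem×4
LlWwEeMm×LlWWeeMm grid (16·16=256): LLWWEeMM=4 LLWWEeMm=8 LLWWEemm=4 LLWWeeMM=4 LLWWeeMm=8 LLWWeemm=4 LLWwEeMM=4 LLWwEeMm=8 LLWwEemm=4 LLWweeMM=4 LLWweeMm=8 LLWweemm=4 LlWWEeMM=8 LlWWEeMm=16 LlWWEemm=8 LlWWeeMM=8 LlWWeeMm=16 LlWWeemm=8 LlWwEeMM=8 LlWwEeMm=16 LlWwEemm=8 LlWweeMM=8 LlWweeMm=16 LlWweemm=8 llWWEeMM=4 llWWEeMm=8 llWWEemm=4 llWWeeMM=4 llWWeeMm=8 llWWeemm=4 llWwEeMM=4 llWwEeMm=8 llWwEemm=4 llWweeMM=4 llWweeMm=8 llWweemm=4
llWweeMm hits 8/256; gcd=8; 8÷8/256÷8 = 1/32

P(llWweeMm) = 1/32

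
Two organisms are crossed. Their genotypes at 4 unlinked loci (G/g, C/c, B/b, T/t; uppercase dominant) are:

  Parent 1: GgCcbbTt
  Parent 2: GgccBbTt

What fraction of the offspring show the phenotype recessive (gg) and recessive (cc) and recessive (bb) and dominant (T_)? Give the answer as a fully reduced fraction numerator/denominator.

GgCcbbTt gametes: GCbT×2, GCbt×2, GcbT×2, Gcbt×2, gCbT×2, gCbt×2, gcbT×2, gcbt×2
GgccBbTt gametes: GcBT×2, GcBt×2, GcbT×2, Gcbt×2, gcBT×2, gcBt×2, gcbT×2, gcbt×2
GgCcbbTt×GgccBbTt grid (16·16=256): GGCcBbTT=4 GGCcBbTt=8 GGCcBbtt=4 GGCcbbTT=4 GGCcbbTt=8 GGCcbbtt=4 GGccBbTT=4 GGccBbTt=8 GGccBbtt=4 GGccbbTT=4 GGccbbTt=8 GGccbbtt=4 GgCcBbTT=8 GgCcBbTt=16 GgCcBbtt=8 GgCcbbTT=8 GgCcbbTt=16 GgCcbbtt=8 GgccBbTT=8 GgccBbTt=16 GgccBbtt=8 GgccbbTT=8 GgccbbTt=16 Ggccbbtt=8 ggCcBbTT=4 ggCcBbTt=8 ggCcBbtt=4 ggCcbbTT=4 ggCcbbTt=8 ggCcbbtt=4 ggccBbTT=4 ggccBbTt=8 ggccBbtt=4 ggccbbTT=4 ggccbbTt=8 ggccbbtt=4
gg cc bb T_ hits 12/256; gcd=4; 12÷4/256÷4 = 3/64

P(gg cc bb T_) = 3/64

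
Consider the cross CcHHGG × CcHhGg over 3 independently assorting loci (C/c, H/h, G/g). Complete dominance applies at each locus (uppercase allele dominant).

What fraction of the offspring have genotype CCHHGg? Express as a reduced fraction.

P(CCHHGg) = 1/16

CcHHGG gametes: CHG×4, cHG×4
CcHhGg gametes: CHG×1, CHg×1, ChG×1, Chg×1, cHG×1, cHg×1, chG×1, chg×1
CcHHGG×CcHhGg grid (8·8=64): CCHHGG=4 CCHHGg=4 CCHhGG=4 CCHhGg=4 CcHHGG=8 CcHHGg=8 CcHhGG=8 CcHhGg=8 ccHHGG=4 ccHHGg=4 ccHhGG=4 ccHhGg=4
CCHHGg hits 4/64; gcd=4; 4÷4/64÷4 = 1/16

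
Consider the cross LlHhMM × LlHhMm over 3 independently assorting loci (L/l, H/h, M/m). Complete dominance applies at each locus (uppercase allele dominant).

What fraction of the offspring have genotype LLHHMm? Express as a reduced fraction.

LlHhMM gametes: LHM×2, LhM×2, lHM×2, lhM×2
LlHhMm gametes: LHM×1, LHm×1, LhM×1, Lhm×1, lHM×1, lHm×1, lhM×1, lhm×1
LlHhMM×LlHhMm grid (8·8=64): LLHHMM=2 LLHHMm=2 LLHhMM=4 LLHhMm=4 LLhhMM=2 LLhhMm=2 LlHHMM=4 LlHHMm=4 LlHhMM=8 LlHhMm=8 LlhhMM=4 LlhhMm=4 llHHMM=2 llHHMm=2 llHhMM=4 llHhMm=4 llhhMM=2 llhhMm=2
LLHHMm hits 2/64; gcd=2; 2÷2/64÷2 = 1/32

P(LLHHMm) = 1/32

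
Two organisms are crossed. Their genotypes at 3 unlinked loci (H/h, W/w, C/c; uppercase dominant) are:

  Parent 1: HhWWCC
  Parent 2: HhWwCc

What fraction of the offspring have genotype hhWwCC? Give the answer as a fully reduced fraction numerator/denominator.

P(hhWwCC) = 1/16

HhWWCC gametes: HWC×4, hWC×4
HhWwCc gametes: HWC×1, HWc×1, HwC×1, Hwc×1, hWC×1, hWc×1, hwC×1, hwc×1
HhWWCC×HhWwCc grid (8·8=64): HHWWCC=4 HHWWCc=4 HHWwCC=4 HHWwCc=4 HhWWCC=8 HhWWCc=8 HhWwCC=8 HhWwCc=8 hhWWCC=4 hhWWCc=4 hhWwCC=4 hhWwCc=4
hhWwCC hits 4/64; gcd=4; 4÷4/64÷4 = 1/16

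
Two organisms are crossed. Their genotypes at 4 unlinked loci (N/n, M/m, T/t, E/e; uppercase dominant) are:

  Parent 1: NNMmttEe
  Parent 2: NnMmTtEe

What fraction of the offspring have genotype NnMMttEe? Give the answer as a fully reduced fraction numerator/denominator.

P(NnMMttEe) = 1/32

NNMmttEe gametes: NMtE×4, NMte×4, NmtE×4, Nmte×4
NnMmTtEe gametes: NMTE×1, NMTe×1, NMtE×1, NMte×1, NmTE×1, NmTe×1, NmtE×1, Nmte×1, nMTE×1, nMTe×1, nMtE×1, nMte×1, nmTE×1, nmTe×1, nmtE×1, nmte×1
NNMmttEe×NnMmTtEe grid (16·16=256): NNMMTtEE=4 NNMMTtEe=8 NNMMTtee=4 NNMMttEE=4 NNMMttEe=8 NNMMttee=4 NNMmTtEE=8 NNMmTtEe=16 NNMmTtee=8 NNMmttEE=8 NNMmttEe=16 NNMmttee=8 NNmmTtEE=4 NNmmTtEe=8 NNmmTtee=4 NNmmttEE=4 NNmmttEe=8 NNmmttee=4 NnMMTtEE=4 NnMMTtEe=8 NnMMTtee=4 NnMMttEE=4 NnMMttEe=8 NnMMttee=4 NnMmTtEE=8 NnMmTtEe=16 NnMmTtee=8 NnMmttEE=8 NnMmttEe=16 NnMmttee=8 NnmmTtEE=4 NnmmTtEe=8 NnmmTtee=4 NnmmttEE=4 NnmmttEe=8 Nnmmttee=4
NnMMttEe hits 8/256; gcd=8; 8÷8/256÷8 = 1/32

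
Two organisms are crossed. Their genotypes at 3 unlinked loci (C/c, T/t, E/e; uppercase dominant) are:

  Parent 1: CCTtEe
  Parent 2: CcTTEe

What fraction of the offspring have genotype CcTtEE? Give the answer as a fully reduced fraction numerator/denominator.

P(CcTtEE) = 1/16

CCTtEe gametes: CTE×2, CTe×2, CtE×2, Cte×2
CcTTEe gametes: CTE×2, CTe×2, cTE×2, cTe×2
CCTtEe×CcTTEe grid (8·8=64): CCTTEE=4 CCTTEe=8 CCTTee=4 CCTtEE=4 CCTtEe=8 CCTtee=4 CcTTEE=4 CcTTEe=8 CcTTee=4 CcTtEE=4 CcTtEe=8 CcTtee=4
CcTtEE hits 4/64; gcd=4; 4÷4/64÷4 = 1/16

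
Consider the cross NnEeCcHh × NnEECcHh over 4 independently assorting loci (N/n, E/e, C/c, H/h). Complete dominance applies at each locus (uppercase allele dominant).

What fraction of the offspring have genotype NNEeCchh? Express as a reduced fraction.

P(NNEeCchh) = 1/64

NnEeCcHh gametes: NECH×1, NECh×1, NEcH×1, NEch×1, NeCH×1, NeCh×1, NecH×1, Nech×1, nECH×1, nECh×1, nEcH×1, nEch×1, neCH×1, neCh×1, necH×1, nech×1
NnEECcHh gametes: NECH×2, NECh×2, NEcH×2, NEch×2, nECH×2, nECh×2, nEcH×2, nEch×2
NnEeCcHh×NnEECcHh grid (16·16=256): NNEECCHH=2 NNEECCHh=4 NNEECChh=2 NNEECcHH=4 NNEECcHh=8 NNEECchh=4 NNEEccHH=2 NNEEccHh=4 NNEEcchh=2 NNEeCCHH=2 NNEeCCHh=4 NNEeCChh=2 NNEeCcHH=4 NNEeCcHh=8 NNEeCchh=4 NNEeccHH=2 NNEeccHh=4 NNEecchh=2 NnEECCHH=4 NnEECCHh=8 NnEECChh=4 NnEECcHH=8 NnEECcHh=16 NnEECchh=8 NnEEccHH=4 NnEEccHh=8 NnEEcchh=4 NnEeCCHH=4 NnEeCCHh=8 NnEeCChh=4 NnEeCcHH=8 NnEeCcHh=16 NnEeCchh=8 NnEeccHH=4 NnEeccHh=8 NnEecchh=4 nnEECCHH=2 nnEECCHh=4 nnEECChh=2 nnEECcHH=4 nnEECcHh=8 nnEECchh=4 nnEEccHH=2 nnEEccHh=4 nnEEcchh=2 nnEeCCHH=2 nnEeCCHh=4 nnEeCChh=2 nnEeCcHH=4 nnEeCcHh=8 nnEeCchh=4 nnEeccHH=2 nnEeccHh=4 nnEecchh=2
NNEeCchh hits 4/256; gcd=4; 4÷4/256÷4 = 1/64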